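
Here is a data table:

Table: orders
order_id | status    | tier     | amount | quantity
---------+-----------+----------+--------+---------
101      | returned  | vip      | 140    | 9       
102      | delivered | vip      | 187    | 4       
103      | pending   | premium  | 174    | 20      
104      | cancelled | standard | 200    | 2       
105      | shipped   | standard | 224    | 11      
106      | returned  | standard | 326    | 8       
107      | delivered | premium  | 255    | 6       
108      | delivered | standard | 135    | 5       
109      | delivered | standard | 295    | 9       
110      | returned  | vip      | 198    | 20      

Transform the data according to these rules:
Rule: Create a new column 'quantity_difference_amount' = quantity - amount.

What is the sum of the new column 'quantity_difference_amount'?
-2040

Step 1: For each record, compute quantity - amount
Example calculations:
  9 - 140 = -131
  4 - 187 = -183
  20 - 174 = -154
  ...
Step 2: Sum all derived values
Step 3: Total = -2040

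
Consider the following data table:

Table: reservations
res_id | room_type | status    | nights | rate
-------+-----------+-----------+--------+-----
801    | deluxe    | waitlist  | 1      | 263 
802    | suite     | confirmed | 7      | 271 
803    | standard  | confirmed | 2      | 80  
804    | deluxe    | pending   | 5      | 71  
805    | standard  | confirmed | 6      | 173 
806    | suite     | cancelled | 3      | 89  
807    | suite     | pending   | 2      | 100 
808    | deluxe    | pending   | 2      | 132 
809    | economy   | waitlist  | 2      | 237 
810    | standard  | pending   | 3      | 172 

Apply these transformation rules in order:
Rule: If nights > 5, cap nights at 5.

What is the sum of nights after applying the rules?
30

Step 1: 2 records have nights > 5
Step 2: These records originally summed to 13
Step 3: After capping: 2 × 5 = 10
Step 4: Unaffected records sum: 20
Step 5: Final sum = 10 + 20 = 30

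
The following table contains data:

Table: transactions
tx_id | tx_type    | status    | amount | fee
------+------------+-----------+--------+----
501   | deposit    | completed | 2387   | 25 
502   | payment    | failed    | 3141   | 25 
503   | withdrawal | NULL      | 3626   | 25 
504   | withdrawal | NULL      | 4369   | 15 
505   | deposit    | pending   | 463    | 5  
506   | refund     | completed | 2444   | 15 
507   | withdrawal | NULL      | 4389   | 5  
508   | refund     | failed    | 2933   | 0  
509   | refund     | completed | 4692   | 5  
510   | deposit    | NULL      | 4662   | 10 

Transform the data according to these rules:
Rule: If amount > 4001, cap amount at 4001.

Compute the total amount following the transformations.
30998

Step 1: 4 records have amount > 4001
Step 2: These records originally summed to 18112
Step 3: After capping: 4 × 4001 = 16004
Step 4: Unaffected records sum: 14994
Step 5: Final sum = 16004 + 14994 = 30998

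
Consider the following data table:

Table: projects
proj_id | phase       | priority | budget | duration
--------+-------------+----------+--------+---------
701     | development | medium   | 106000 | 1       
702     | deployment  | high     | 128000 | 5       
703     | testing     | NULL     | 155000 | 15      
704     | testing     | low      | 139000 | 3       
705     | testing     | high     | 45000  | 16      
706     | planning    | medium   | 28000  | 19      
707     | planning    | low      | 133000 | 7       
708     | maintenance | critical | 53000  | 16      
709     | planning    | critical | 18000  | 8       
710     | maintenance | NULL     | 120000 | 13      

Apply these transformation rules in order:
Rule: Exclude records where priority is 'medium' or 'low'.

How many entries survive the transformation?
6

Step 1: Count records to exclude
  - 2 (medium) + 2 (low) = 4 records
Step 2: Total records: 10
Step 3: Remaining = 10 - 4 = 6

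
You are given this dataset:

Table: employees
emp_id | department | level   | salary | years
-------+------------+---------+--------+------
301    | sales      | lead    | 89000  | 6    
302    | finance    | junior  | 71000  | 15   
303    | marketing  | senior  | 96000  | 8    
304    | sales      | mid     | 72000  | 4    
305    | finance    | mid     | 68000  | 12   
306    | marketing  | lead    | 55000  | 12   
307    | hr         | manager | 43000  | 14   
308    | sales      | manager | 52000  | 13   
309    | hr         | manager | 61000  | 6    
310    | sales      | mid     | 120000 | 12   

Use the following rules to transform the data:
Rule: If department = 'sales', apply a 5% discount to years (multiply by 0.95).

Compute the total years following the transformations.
100.25

Step 1: Records with department = 'sales' have total years = 35
Step 2: Apply multiplier: 35 × 0.95 = 33.25
Step 3: Other records total: 67
Step 4: Final sum = 33.25 + 67 = 100.25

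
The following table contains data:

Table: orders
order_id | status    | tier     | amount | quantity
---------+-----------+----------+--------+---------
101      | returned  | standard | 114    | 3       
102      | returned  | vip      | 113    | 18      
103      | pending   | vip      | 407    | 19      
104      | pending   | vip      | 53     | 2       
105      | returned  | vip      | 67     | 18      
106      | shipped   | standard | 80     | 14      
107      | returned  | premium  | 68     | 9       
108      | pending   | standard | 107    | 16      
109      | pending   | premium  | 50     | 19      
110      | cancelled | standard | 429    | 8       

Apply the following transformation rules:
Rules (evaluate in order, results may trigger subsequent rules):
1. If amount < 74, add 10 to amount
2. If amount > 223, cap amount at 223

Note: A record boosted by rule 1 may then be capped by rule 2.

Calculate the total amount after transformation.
1138

Step 1: Apply rule 1 to records with amount < 74
  - 4 records get bonus of 10
  - Of these, 0 records then exceed 223 and get capped
Step 2: Apply rule 2 to records with amount > 223
  - 2 records (original) are capped
Step 3: Calculate final sum = 1138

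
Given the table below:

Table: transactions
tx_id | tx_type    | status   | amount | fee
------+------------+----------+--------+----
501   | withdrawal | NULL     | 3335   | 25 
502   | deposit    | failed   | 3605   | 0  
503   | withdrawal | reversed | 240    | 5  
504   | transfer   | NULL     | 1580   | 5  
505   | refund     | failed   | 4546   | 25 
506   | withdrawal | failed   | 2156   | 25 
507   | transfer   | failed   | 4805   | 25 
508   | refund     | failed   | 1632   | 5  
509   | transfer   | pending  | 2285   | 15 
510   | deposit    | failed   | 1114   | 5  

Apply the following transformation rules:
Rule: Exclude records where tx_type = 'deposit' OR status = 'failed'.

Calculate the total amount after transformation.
7440

Step 1: Find records where tx_type = 'deposit' OR status = 'failed'
Step 2: 6 records match, summing to 17858
Step 3: Original sum: 25298
Step 4: Remaining sum = 25298 - 17858 = 7440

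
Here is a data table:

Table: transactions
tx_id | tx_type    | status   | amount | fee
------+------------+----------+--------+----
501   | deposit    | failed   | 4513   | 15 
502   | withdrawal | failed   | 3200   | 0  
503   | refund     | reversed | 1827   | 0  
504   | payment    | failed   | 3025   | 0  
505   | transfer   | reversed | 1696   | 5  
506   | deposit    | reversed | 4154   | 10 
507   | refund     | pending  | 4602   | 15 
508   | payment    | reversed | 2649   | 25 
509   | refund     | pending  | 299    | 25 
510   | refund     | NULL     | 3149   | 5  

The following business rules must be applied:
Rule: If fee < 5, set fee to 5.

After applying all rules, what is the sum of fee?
115

Step 1: 3 records have fee < 5
Step 2: These records originally summed to 0
Step 3: After setting to minimum: 3 × 5 = 15
Step 4: Unaffected records sum: 100
Step 5: Final sum = 15 + 100 = 115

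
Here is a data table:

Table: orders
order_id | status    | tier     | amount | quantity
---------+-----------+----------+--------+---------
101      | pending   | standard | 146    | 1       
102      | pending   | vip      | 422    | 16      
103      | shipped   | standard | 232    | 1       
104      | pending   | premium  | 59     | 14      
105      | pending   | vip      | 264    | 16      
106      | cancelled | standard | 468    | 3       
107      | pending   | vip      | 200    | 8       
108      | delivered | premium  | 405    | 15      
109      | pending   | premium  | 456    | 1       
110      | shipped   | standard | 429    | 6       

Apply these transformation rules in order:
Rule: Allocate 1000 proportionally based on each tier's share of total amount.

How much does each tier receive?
premium: 298.6, standard: 413.83, vip: 287.57

Step 1: Calculate total amount = 3081
Step 2: Calculate each tier's proportion:
  premium: 920/3081 = 29.86% → 298.6
  standard: 1275/3081 = 41.38% → 413.83
  vip: 886/3081 = 28.76% → 287.57
Step 3: Verify: sum of allocations ≈ 1000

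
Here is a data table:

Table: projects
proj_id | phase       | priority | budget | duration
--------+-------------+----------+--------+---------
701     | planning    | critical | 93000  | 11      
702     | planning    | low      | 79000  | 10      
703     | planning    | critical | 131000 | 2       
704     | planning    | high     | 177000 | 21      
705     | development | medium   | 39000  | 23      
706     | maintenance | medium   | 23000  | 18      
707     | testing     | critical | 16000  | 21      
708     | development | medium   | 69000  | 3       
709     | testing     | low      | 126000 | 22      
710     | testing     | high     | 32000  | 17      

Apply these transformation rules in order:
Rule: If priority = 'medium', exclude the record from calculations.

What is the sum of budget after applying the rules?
654000

Step 1: Identify records where priority = 'medium'
Step 2: The excluded records sum to 131000
Step 3: Original total budget = 785000
Step 4: Remaining total = 785000 - 131000 = 654000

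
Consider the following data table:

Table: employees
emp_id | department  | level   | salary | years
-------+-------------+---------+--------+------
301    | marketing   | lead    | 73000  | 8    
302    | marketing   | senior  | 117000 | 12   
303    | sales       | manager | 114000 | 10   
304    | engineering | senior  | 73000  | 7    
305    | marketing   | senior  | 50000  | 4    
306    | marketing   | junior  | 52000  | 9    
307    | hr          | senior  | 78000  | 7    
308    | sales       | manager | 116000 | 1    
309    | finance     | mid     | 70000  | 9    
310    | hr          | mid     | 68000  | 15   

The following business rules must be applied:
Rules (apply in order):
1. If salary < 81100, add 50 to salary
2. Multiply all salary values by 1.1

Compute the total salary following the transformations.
892485.0

Step 1: Apply Rule 1 - Add 50 to records with salary < 81100
  - 7 records affected: 464000 + (7 × 50) = 464350
  - Unaffected records: 347000
  - Sum after Rule 1: 811350
Step 2: Apply Rule 2 - Multiply all by 1.1
  - 811350 × 1.1 = 892485.0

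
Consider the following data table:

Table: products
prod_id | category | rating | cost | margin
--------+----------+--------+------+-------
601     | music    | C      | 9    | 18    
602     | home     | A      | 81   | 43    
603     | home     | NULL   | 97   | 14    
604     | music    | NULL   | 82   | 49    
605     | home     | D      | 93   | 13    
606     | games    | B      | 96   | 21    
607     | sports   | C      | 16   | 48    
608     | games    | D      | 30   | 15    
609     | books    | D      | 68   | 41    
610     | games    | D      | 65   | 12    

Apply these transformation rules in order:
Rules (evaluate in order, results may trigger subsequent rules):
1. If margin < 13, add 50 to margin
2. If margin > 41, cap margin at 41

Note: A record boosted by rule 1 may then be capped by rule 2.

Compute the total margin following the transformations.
286

Step 1: Apply rule 1 to records with margin < 13
  - 1 records get bonus of 50
  - Of these, 1 records then exceed 41 and get capped
Step 2: Apply rule 2 to records with margin > 41
  - 3 records (original) are capped
Step 3: Calculate final sum = 286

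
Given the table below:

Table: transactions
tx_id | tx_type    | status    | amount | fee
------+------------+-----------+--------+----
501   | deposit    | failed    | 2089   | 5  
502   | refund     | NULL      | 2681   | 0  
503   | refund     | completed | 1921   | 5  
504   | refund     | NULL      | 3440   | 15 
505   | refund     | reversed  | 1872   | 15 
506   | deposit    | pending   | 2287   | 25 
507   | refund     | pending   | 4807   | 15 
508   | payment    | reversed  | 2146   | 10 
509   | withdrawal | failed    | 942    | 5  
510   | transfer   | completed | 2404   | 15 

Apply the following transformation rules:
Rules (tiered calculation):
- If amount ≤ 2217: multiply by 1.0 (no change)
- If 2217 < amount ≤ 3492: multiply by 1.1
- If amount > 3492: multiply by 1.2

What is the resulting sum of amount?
26631.6

Step 1: Tier 1 (amount ≤ 2217): 5 records, sum = 8970 × 1.0 = 8970.0
Step 2: Tier 2 (2217 < amount ≤ 3492): 4 records, sum = 10812 × 1.1 = 11893.2
Step 3: Tier 3 (amount > 3492): 1 records, sum = 4807 × 1.2 = 5768.4
Step 4: Final sum = 8970.0 + 11893.2 + 5768.4 = 26631.6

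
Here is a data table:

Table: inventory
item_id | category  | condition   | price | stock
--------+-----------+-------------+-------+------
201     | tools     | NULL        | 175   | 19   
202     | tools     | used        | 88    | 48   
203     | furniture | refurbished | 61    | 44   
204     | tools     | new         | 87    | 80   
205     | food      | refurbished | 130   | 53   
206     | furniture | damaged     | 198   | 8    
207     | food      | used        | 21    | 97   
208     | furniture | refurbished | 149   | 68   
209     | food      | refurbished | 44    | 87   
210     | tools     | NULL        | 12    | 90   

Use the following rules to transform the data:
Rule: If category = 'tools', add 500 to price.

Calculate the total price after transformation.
2965

Step 1: Count records where category = 'tools': 4
Step 2: Total bonus added: 4 × 500 = 2000
Step 3: Original sum of price: 965
Step 4: Final sum = 965 + 2000 = 2965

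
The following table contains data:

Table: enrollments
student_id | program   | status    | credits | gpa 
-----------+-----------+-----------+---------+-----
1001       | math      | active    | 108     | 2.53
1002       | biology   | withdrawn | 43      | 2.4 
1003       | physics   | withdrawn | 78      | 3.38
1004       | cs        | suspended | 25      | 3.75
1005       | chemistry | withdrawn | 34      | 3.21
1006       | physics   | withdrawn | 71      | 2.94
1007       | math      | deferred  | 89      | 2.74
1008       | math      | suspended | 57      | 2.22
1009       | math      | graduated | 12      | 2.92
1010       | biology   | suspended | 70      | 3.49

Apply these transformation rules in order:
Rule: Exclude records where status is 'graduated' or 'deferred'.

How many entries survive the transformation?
8

Step 1: Count records to exclude
  - 1 (graduated) + 1 (deferred) = 2 records
Step 2: Total records: 10
Step 3: Remaining = 10 - 2 = 8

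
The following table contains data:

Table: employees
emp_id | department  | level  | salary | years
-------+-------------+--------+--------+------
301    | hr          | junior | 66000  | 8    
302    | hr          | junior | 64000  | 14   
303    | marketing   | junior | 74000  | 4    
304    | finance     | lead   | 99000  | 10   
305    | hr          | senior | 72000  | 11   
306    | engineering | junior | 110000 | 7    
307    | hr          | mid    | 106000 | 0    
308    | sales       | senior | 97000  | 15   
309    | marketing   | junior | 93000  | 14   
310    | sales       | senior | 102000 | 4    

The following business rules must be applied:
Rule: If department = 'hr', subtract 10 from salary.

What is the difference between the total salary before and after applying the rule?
40

Step 1: Original sum of salary = 883000
Step 2: 4 records have department = 'hr'
Step 3: Each affected record changes by -10
Step 4: Total change = 4 × -10 = -40
Step 5: New sum = 883000 + -40 = 882960
Step 6: Difference = |882960 - 883000| = 40
        (Sum decreased by 40)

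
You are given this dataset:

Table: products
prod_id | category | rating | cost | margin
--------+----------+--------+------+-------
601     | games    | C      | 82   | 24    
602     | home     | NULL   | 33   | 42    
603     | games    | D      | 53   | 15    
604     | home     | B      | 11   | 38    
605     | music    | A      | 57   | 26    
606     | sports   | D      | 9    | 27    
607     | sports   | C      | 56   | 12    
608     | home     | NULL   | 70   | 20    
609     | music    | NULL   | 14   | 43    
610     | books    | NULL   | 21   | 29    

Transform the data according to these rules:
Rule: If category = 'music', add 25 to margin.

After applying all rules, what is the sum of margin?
326

Step 1: Count records where category = 'music': 2
Step 2: Total bonus added: 2 × 25 = 50
Step 3: Original sum of margin: 276
Step 4: Final sum = 276 + 50 = 326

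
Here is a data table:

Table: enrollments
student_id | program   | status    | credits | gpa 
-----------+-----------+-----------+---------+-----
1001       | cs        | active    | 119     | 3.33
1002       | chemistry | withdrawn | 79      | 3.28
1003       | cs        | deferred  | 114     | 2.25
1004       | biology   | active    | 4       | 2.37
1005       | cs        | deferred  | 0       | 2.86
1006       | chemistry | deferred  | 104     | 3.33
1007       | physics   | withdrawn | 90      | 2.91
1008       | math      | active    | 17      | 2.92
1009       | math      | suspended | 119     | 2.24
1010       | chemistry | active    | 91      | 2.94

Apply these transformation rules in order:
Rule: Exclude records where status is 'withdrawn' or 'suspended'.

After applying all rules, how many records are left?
7

Step 1: Count records to exclude
  - 2 (withdrawn) + 1 (suspended) = 3 records
Step 2: Total records: 10
Step 3: Remaining = 10 - 3 = 7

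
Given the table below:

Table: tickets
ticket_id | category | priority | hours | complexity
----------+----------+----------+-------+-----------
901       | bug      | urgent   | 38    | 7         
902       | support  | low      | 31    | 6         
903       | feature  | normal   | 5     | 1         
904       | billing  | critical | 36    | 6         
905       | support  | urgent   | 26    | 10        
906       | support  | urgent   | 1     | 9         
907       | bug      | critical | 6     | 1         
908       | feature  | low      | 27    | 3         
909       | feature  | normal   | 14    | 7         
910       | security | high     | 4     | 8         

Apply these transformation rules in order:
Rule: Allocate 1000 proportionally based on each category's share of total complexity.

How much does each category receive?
billing: 103.45, bug: 137.93, feature: 189.66, security: 137.93, support: 431.03

Step 1: Calculate total complexity = 58
Step 2: Calculate each category's proportion:
  billing: 6/58 = 10.34% → 103.45
  bug: 8/58 = 13.79% → 137.93
  feature: 11/58 = 18.97% → 189.66
  security: 8/58 = 13.79% → 137.93
  support: 25/58 = 43.10% → 431.03
Step 3: Verify: sum of allocations ≈ 1000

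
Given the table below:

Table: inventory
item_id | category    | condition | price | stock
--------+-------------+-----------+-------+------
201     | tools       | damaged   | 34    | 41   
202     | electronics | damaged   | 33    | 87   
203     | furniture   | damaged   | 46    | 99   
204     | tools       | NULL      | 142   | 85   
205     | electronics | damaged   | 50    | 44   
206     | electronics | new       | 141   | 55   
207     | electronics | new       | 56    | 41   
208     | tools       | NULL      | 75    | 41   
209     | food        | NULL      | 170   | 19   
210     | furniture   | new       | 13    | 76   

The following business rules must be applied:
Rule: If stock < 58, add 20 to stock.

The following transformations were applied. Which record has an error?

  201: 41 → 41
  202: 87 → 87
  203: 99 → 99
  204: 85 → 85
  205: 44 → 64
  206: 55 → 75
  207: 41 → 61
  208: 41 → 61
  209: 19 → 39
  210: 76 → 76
Record 201 has an error. The correct transformed value should be 61, not 41.

Step 1: Check each record against the rule
Step 2: Record 201 has stock = 41
Step 3: Since 41 < 58, the bonus should have been applied
Step 4: Correct value = 61, but claimed value = 41
Conclusion: Record 201 has the error.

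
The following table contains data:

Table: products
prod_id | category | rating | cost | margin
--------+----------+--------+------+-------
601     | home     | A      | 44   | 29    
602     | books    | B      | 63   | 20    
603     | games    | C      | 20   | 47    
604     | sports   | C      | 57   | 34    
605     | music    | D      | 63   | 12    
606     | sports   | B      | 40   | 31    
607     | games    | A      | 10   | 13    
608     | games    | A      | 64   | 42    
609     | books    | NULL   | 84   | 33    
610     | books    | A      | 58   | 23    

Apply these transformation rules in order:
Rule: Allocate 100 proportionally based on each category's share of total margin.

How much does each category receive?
books: 26.76, games: 35.92, home: 10.21, music: 4.23, sports: 22.89

Step 1: Calculate total margin = 284
Step 2: Calculate each category's proportion:
  books: 76/284 = 26.76% → 26.76
  games: 102/284 = 35.92% → 35.92
  home: 29/284 = 10.21% → 10.21
  music: 12/284 = 4.23% → 4.23
  sports: 65/284 = 22.89% → 22.89
Step 3: Verify: sum of allocations ≈ 100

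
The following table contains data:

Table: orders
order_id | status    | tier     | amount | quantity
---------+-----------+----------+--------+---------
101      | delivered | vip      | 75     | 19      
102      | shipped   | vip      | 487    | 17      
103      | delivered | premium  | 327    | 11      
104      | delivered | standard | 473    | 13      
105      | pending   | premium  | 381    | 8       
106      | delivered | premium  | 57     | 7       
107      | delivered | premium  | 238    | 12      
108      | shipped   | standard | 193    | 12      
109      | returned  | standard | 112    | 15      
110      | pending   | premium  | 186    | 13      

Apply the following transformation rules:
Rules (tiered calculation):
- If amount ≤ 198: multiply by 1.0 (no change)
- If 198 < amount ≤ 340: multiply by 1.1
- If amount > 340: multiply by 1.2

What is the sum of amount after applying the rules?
2853.7

Step 1: Tier 1 (amount ≤ 198): 5 records, sum = 623 × 1.0 = 623.0
Step 2: Tier 2 (198 < amount ≤ 340): 2 records, sum = 565 × 1.1 = 621.5
Step 3: Tier 3 (amount > 340): 3 records, sum = 1341 × 1.2 = 1609.2
Step 4: Final sum = 623.0 + 621.5 + 1609.2 = 2853.7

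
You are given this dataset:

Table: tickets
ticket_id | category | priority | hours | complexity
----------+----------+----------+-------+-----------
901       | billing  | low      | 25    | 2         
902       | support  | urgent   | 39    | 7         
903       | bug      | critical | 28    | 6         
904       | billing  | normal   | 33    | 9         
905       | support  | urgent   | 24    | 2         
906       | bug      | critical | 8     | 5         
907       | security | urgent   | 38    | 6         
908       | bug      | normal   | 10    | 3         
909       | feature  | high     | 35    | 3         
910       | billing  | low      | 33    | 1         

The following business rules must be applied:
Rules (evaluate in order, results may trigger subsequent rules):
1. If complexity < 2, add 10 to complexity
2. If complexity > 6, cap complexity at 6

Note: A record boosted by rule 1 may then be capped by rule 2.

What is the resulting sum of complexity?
45

Step 1: Apply rule 1 to records with complexity < 2
  - 1 records get bonus of 10
  - Of these, 1 records then exceed 6 and get capped
Step 2: Apply rule 2 to records with complexity > 6
  - 2 records (original) are capped
Step 3: Calculate final sum = 45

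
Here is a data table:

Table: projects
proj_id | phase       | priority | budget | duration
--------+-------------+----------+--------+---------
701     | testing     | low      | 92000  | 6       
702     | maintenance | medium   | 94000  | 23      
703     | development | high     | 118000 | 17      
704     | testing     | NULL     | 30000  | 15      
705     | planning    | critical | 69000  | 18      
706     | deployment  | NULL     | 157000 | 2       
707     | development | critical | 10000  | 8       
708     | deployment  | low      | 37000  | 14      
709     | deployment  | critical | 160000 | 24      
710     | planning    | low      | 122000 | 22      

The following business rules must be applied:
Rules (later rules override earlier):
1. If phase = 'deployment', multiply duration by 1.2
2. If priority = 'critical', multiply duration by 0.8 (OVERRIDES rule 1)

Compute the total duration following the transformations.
142.2

Step 1: Rule 2 takes priority for records with priority = 'critical'
  - 3 records: 50 × 0.8 = 40.0
Step 2: Rule 1 applies to remaining records with phase = 'deployment'
  - 2 records: 16 × 1.2 = 19.2
Step 3: Other records unchanged: 83
Step 4: Final sum = 40.0 + 19.2 + 83 = 142.2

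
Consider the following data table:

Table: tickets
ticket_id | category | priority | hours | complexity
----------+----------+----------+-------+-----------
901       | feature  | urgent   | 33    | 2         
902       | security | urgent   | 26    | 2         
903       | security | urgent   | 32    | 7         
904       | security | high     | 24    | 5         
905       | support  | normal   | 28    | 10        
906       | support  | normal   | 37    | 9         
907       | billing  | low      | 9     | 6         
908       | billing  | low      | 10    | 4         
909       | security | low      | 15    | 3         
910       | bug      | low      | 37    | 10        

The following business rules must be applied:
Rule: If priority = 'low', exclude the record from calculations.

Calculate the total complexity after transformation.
35

Step 1: Identify records where priority = 'low'
Step 2: The excluded records sum to 23
Step 3: Original total complexity = 58
Step 4: Remaining total = 58 - 23 = 35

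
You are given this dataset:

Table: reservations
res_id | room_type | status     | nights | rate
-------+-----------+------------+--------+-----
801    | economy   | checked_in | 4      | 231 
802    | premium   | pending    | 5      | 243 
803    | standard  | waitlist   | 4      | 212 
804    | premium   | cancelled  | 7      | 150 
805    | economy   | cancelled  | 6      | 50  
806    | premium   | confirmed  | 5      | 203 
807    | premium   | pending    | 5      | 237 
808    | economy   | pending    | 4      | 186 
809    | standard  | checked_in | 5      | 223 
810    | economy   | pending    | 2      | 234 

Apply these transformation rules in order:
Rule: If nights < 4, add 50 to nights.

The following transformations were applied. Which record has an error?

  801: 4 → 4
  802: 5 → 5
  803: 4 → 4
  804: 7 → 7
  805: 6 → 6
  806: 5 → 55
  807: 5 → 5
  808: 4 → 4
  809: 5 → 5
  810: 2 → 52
Record 806 has an error. The correct transformed value should be 5, not 55.

Step 1: Check each record against the rule
Step 2: Record 806 has nights = 5
Step 3: Since 5 >= 4, the bonus should not have been applied
Step 4: Correct value = 5, but claimed value = 55
Conclusion: Record 806 has the error.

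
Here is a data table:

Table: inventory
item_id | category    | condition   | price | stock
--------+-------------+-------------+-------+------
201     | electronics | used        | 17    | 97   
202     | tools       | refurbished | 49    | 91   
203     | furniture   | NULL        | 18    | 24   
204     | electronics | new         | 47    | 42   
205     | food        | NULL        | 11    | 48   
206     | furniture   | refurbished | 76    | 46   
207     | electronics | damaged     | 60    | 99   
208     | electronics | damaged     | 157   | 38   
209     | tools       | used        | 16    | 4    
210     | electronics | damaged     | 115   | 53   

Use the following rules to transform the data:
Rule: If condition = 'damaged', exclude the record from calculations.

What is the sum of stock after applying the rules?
352

Step 1: Identify records where condition = 'damaged'
Step 2: The excluded records sum to 190
Step 3: Original total stock = 542
Step 4: Remaining total = 542 - 190 = 352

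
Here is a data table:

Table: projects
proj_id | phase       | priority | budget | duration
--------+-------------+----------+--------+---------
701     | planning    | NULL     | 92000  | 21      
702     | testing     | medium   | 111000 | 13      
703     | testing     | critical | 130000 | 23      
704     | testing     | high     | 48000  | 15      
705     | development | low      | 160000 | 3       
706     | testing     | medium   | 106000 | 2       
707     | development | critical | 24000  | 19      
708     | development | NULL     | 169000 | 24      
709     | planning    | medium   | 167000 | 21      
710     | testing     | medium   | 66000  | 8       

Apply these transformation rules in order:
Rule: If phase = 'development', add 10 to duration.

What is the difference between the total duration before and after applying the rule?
30

Step 1: Original sum of duration = 149
Step 2: 3 records have phase = 'development'
Step 3: Each affected record changes by 10
Step 4: Total change = 3 × 10 = 30
Step 5: New sum = 149 + 30 = 179
Step 6: Difference = |179 - 149| = 30
        (Sum increased by 30)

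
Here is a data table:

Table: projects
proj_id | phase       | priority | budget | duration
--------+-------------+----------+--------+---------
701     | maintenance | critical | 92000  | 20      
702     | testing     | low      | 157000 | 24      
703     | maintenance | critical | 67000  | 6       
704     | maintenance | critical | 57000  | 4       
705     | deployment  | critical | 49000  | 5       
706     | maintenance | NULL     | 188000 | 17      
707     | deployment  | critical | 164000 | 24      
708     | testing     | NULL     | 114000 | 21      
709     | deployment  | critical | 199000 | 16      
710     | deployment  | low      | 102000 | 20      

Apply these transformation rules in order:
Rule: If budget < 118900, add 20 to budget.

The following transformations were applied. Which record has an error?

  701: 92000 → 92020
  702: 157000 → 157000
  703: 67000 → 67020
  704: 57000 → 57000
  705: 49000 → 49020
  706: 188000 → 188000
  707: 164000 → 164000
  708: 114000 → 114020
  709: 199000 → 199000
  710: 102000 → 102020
Record 704 has an error. The correct transformed value should be 57020, not 57000.

Step 1: Check each record against the rule
Step 2: Record 704 has budget = 57000
Step 3: Since 57000 < 118900, the bonus should have been applied
Step 4: Correct value = 57020, but claimed value = 57000
Conclusion: Record 704 has the error.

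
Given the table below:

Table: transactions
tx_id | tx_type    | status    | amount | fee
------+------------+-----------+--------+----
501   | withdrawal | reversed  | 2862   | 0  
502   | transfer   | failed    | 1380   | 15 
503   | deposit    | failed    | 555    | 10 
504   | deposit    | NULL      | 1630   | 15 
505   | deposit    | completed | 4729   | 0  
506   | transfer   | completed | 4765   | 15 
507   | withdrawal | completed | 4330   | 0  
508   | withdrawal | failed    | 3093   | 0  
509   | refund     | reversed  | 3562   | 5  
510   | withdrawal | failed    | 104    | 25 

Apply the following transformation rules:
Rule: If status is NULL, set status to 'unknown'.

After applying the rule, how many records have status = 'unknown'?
1

Step 1: Count records where status IS NULL
Step 2: Found 1 records with NULL status
Step 3: These records will have status set to 'unknown'
Step 4: Records already having status = 'unknown': 0
Step 5: Answer: 1 + 0 = 1 records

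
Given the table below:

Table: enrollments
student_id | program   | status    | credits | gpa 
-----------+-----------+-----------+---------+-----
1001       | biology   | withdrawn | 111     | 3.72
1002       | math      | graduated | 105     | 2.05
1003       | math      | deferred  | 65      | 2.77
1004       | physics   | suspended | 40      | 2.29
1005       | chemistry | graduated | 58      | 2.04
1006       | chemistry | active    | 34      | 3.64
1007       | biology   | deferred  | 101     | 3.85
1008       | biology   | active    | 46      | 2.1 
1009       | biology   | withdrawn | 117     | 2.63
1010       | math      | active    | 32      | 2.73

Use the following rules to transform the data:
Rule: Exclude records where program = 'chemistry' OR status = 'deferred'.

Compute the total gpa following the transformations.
15.52

Step 1: Find records where program = 'chemistry' OR status = 'deferred'
Step 2: 4 records match, summing to 12.3
Step 3: Original sum: 27.82
Step 4: Remaining sum = 27.82 - 12.3 = 15.52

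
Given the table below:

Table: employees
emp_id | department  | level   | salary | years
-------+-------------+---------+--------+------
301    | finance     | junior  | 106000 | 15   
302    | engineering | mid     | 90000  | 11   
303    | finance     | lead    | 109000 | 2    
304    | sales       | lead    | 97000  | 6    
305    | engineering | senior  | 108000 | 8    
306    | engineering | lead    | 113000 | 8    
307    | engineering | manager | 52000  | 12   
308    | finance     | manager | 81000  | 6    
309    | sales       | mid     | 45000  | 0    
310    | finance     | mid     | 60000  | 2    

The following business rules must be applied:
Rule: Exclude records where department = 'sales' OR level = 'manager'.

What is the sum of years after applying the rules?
46

Step 1: Find records where department = 'sales' OR level = 'manager'
Step 2: 4 records match, summing to 24
Step 3: Original sum: 70
Step 4: Remaining sum = 70 - 24 = 46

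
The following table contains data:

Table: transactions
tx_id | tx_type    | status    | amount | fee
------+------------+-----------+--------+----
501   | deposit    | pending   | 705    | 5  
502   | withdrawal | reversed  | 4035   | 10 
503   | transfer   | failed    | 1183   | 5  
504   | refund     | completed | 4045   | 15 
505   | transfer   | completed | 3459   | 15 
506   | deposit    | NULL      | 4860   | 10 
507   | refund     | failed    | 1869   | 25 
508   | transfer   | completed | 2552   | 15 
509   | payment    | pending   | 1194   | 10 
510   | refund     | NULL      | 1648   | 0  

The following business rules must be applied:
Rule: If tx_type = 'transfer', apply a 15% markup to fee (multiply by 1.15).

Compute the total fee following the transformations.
115.25

Step 1: Records with tx_type = 'transfer' have total fee = 35
Step 2: Apply multiplier: 35 × 1.15 = 40.25
Step 3: Other records total: 75
Step 4: Final sum = 40.25 + 75 = 115.25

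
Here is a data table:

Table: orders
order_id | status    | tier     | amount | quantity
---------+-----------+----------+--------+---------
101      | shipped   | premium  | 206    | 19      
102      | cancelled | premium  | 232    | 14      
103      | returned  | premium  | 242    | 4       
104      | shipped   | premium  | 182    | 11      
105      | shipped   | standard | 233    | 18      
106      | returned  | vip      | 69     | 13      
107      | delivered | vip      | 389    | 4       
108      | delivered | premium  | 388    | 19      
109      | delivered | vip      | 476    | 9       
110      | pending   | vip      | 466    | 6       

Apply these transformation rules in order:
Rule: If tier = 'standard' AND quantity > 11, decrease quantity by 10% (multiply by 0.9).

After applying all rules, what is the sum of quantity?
115.2

Step 1: Find records where tier = 'standard' AND quantity > 11
Step 2: 1 records match, summing to 18
Step 3: After multiplier: 18 × 0.9 = 16.2
Step 4: Unaffected records sum: 99
Step 5: Final sum = 16.2 + 99 = 115.2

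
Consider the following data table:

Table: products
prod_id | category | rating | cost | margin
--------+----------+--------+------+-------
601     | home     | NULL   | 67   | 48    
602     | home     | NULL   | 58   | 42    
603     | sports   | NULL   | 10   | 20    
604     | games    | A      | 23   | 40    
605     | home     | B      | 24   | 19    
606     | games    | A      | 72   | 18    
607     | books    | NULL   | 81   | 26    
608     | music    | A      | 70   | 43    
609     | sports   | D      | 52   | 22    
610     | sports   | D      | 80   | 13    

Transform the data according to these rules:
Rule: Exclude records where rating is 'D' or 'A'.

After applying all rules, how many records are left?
5

Step 1: Count records to exclude
  - 2 (D) + 3 (A) = 5 records
Step 2: Total records: 10
Step 3: Remaining = 10 - 5 = 5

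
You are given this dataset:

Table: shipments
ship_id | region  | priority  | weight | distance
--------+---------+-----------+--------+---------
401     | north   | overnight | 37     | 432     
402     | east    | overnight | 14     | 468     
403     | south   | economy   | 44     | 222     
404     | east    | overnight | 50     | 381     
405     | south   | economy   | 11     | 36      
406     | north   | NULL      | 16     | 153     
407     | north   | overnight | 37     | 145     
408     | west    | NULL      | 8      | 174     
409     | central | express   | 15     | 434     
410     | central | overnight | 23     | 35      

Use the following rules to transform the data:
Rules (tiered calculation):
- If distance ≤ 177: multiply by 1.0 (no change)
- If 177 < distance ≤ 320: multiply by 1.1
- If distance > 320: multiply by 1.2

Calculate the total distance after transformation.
2845.2

Step 1: Tier 1 (distance ≤ 177): 5 records, sum = 543 × 1.0 = 543.0
Step 2: Tier 2 (177 < distance ≤ 320): 1 records, sum = 222 × 1.1 = 244.2
Step 3: Tier 3 (distance > 320): 4 records, sum = 1715 × 1.2 = 2058.0
Step 4: Final sum = 543.0 + 244.2 + 2058.0 = 2845.2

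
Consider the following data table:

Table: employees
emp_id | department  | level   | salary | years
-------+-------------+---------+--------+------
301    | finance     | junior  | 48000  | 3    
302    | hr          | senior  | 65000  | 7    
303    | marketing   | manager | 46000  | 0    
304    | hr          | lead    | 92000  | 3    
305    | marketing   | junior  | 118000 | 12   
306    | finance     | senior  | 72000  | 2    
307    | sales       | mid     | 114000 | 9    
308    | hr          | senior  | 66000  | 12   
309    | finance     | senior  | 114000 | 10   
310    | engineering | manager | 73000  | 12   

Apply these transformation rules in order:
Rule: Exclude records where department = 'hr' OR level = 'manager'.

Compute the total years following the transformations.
36

Step 1: Find records where department = 'hr' OR level = 'manager'
Step 2: 5 records match, summing to 34
Step 3: Original sum: 70
Step 4: Remaining sum = 70 - 34 = 36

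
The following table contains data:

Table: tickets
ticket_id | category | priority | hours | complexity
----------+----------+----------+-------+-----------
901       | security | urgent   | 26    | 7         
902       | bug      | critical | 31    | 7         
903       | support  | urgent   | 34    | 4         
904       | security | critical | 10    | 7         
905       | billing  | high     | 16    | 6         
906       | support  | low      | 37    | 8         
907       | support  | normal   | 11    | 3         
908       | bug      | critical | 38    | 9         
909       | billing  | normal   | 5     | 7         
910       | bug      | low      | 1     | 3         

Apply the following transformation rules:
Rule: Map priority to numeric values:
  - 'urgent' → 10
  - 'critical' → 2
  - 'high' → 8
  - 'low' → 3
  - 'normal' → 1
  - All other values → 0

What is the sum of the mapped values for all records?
42

Step 1: Apply mapping to each record
Step 2: Count by status:
  'urgent': 2 records × 10 = 20
  'critical': 3 records × 2 = 6
  'high': 1 records × 8 = 8
  'low': 2 records × 3 = 6
  'normal': 2 records × 1 = 2
Step 3: Sum all mapped values = 42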